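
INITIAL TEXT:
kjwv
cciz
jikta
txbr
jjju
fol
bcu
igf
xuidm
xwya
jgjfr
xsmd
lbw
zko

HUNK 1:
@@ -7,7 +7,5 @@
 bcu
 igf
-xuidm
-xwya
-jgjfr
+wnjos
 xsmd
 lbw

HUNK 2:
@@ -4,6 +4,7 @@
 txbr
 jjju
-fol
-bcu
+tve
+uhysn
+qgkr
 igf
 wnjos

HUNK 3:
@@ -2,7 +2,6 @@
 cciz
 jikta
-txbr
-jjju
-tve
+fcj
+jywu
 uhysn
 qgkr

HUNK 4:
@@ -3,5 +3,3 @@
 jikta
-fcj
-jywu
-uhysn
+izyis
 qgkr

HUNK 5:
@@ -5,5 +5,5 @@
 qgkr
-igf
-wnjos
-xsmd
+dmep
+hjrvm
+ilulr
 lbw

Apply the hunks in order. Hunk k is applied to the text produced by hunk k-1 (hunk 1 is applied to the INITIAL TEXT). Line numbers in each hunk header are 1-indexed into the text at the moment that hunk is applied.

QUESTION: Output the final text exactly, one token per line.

Hunk 1: at line 7 remove [xuidm,xwya,jgjfr] add [wnjos] -> 12 lines: kjwv cciz jikta txbr jjju fol bcu igf wnjos xsmd lbw zko
Hunk 2: at line 4 remove [fol,bcu] add [tve,uhysn,qgkr] -> 13 lines: kjwv cciz jikta txbr jjju tve uhysn qgkr igf wnjos xsmd lbw zko
Hunk 3: at line 2 remove [txbr,jjju,tve] add [fcj,jywu] -> 12 lines: kjwv cciz jikta fcj jywu uhysn qgkr igf wnjos xsmd lbw zko
Hunk 4: at line 3 remove [fcj,jywu,uhysn] add [izyis] -> 10 lines: kjwv cciz jikta izyis qgkr igf wnjos xsmd lbw zko
Hunk 5: at line 5 remove [igf,wnjos,xsmd] add [dmep,hjrvm,ilulr] -> 10 lines: kjwv cciz jikta izyis qgkr dmep hjrvm ilulr lbw zko

Answer: kjwv
cciz
jikta
izyis
qgkr
dmep
hjrvm
ilulr
lbw
zko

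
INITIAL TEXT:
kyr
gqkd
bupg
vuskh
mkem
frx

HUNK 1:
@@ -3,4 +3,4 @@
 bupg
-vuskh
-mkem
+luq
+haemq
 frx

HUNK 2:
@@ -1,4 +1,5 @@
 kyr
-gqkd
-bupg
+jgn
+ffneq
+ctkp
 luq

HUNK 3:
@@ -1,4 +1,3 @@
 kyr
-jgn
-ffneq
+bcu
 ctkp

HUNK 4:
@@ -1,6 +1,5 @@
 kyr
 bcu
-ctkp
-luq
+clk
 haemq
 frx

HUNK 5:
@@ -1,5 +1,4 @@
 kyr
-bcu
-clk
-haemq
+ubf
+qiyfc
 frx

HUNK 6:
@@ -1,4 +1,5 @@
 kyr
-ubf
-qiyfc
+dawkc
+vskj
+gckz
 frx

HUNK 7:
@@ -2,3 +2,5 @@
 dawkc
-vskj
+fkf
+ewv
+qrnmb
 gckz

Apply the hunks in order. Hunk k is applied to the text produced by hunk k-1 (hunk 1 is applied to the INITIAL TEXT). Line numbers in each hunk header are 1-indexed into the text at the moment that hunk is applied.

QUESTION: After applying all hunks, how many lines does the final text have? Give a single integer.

Hunk 1: at line 3 remove [vuskh,mkem] add [luq,haemq] -> 6 lines: kyr gqkd bupg luq haemq frx
Hunk 2: at line 1 remove [gqkd,bupg] add [jgn,ffneq,ctkp] -> 7 lines: kyr jgn ffneq ctkp luq haemq frx
Hunk 3: at line 1 remove [jgn,ffneq] add [bcu] -> 6 lines: kyr bcu ctkp luq haemq frx
Hunk 4: at line 1 remove [ctkp,luq] add [clk] -> 5 lines: kyr bcu clk haemq frx
Hunk 5: at line 1 remove [bcu,clk,haemq] add [ubf,qiyfc] -> 4 lines: kyr ubf qiyfc frx
Hunk 6: at line 1 remove [ubf,qiyfc] add [dawkc,vskj,gckz] -> 5 lines: kyr dawkc vskj gckz frx
Hunk 7: at line 2 remove [vskj] add [fkf,ewv,qrnmb] -> 7 lines: kyr dawkc fkf ewv qrnmb gckz frx
Final line count: 7

Answer: 7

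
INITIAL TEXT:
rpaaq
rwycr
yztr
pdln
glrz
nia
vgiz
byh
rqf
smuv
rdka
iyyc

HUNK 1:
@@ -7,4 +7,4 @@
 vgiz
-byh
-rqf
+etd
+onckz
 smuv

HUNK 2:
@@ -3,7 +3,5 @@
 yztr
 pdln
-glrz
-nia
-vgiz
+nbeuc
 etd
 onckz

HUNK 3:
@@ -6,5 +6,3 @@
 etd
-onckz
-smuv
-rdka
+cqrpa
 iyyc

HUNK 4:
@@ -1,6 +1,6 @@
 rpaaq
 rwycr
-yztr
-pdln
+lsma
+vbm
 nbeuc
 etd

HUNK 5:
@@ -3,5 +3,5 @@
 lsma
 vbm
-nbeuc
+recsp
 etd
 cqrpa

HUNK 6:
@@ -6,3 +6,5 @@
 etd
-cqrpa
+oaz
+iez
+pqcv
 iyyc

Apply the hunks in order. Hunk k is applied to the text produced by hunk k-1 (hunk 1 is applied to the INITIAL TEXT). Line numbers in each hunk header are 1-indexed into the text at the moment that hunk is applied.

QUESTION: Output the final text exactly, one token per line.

Answer: rpaaq
rwycr
lsma
vbm
recsp
etd
oaz
iez
pqcv
iyyc

Derivation:
Hunk 1: at line 7 remove [byh,rqf] add [etd,onckz] -> 12 lines: rpaaq rwycr yztr pdln glrz nia vgiz etd onckz smuv rdka iyyc
Hunk 2: at line 3 remove [glrz,nia,vgiz] add [nbeuc] -> 10 lines: rpaaq rwycr yztr pdln nbeuc etd onckz smuv rdka iyyc
Hunk 3: at line 6 remove [onckz,smuv,rdka] add [cqrpa] -> 8 lines: rpaaq rwycr yztr pdln nbeuc etd cqrpa iyyc
Hunk 4: at line 1 remove [yztr,pdln] add [lsma,vbm] -> 8 lines: rpaaq rwycr lsma vbm nbeuc etd cqrpa iyyc
Hunk 5: at line 3 remove [nbeuc] add [recsp] -> 8 lines: rpaaq rwycr lsma vbm recsp etd cqrpa iyyc
Hunk 6: at line 6 remove [cqrpa] add [oaz,iez,pqcv] -> 10 lines: rpaaq rwycr lsma vbm recsp etd oaz iez pqcv iyyc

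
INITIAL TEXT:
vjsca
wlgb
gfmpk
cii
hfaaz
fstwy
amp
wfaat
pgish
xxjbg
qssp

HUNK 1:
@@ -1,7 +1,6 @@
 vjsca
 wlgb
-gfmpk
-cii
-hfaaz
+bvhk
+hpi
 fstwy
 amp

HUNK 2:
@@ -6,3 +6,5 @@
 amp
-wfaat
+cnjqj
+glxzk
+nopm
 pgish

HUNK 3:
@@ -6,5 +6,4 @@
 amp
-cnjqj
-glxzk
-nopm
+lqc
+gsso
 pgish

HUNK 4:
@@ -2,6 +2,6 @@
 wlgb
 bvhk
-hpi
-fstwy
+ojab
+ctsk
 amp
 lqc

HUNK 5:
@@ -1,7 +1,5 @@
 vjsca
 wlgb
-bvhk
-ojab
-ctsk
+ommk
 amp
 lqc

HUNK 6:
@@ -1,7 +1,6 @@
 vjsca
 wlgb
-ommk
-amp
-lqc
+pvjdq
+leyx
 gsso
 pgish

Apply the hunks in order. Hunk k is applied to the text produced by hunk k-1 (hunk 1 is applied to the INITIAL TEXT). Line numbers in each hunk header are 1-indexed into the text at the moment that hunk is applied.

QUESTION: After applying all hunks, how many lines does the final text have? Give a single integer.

Hunk 1: at line 1 remove [gfmpk,cii,hfaaz] add [bvhk,hpi] -> 10 lines: vjsca wlgb bvhk hpi fstwy amp wfaat pgish xxjbg qssp
Hunk 2: at line 6 remove [wfaat] add [cnjqj,glxzk,nopm] -> 12 lines: vjsca wlgb bvhk hpi fstwy amp cnjqj glxzk nopm pgish xxjbg qssp
Hunk 3: at line 6 remove [cnjqj,glxzk,nopm] add [lqc,gsso] -> 11 lines: vjsca wlgb bvhk hpi fstwy amp lqc gsso pgish xxjbg qssp
Hunk 4: at line 2 remove [hpi,fstwy] add [ojab,ctsk] -> 11 lines: vjsca wlgb bvhk ojab ctsk amp lqc gsso pgish xxjbg qssp
Hunk 5: at line 1 remove [bvhk,ojab,ctsk] add [ommk] -> 9 lines: vjsca wlgb ommk amp lqc gsso pgish xxjbg qssp
Hunk 6: at line 1 remove [ommk,amp,lqc] add [pvjdq,leyx] -> 8 lines: vjsca wlgb pvjdq leyx gsso pgish xxjbg qssp
Final line count: 8

Answer: 8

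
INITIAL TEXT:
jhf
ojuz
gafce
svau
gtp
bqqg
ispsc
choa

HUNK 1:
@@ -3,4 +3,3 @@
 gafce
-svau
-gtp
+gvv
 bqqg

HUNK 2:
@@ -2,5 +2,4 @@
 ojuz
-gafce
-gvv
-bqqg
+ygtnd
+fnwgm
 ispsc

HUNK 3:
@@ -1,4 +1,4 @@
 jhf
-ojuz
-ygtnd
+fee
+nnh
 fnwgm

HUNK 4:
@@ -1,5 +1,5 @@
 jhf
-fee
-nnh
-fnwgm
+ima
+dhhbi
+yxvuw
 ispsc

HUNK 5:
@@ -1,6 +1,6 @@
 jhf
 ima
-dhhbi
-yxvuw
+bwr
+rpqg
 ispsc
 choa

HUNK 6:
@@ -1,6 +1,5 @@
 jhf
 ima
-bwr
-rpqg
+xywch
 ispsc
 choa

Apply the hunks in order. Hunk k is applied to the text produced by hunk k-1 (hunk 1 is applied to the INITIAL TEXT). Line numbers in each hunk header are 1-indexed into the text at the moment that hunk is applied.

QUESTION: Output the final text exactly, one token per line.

Hunk 1: at line 3 remove [svau,gtp] add [gvv] -> 7 lines: jhf ojuz gafce gvv bqqg ispsc choa
Hunk 2: at line 2 remove [gafce,gvv,bqqg] add [ygtnd,fnwgm] -> 6 lines: jhf ojuz ygtnd fnwgm ispsc choa
Hunk 3: at line 1 remove [ojuz,ygtnd] add [fee,nnh] -> 6 lines: jhf fee nnh fnwgm ispsc choa
Hunk 4: at line 1 remove [fee,nnh,fnwgm] add [ima,dhhbi,yxvuw] -> 6 lines: jhf ima dhhbi yxvuw ispsc choa
Hunk 5: at line 1 remove [dhhbi,yxvuw] add [bwr,rpqg] -> 6 lines: jhf ima bwr rpqg ispsc choa
Hunk 6: at line 1 remove [bwr,rpqg] add [xywch] -> 5 lines: jhf ima xywch ispsc choa

Answer: jhf
ima
xywch
ispsc
choa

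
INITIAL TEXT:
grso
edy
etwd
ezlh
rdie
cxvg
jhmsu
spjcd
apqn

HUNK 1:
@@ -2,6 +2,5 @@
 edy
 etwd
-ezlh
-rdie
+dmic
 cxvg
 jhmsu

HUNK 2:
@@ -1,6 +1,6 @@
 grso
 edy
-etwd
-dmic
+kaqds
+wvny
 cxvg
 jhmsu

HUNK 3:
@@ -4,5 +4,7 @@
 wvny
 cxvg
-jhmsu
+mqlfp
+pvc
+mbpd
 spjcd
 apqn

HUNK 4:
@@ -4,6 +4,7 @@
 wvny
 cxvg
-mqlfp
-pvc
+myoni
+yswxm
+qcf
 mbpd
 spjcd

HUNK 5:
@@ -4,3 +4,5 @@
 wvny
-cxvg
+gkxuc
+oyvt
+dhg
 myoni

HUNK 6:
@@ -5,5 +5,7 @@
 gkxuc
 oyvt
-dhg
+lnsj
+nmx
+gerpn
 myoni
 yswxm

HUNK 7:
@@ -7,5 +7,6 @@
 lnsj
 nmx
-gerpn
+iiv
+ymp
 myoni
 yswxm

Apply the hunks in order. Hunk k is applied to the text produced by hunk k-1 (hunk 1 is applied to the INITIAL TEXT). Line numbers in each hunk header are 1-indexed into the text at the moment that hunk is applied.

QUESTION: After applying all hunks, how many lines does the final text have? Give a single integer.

Hunk 1: at line 2 remove [ezlh,rdie] add [dmic] -> 8 lines: grso edy etwd dmic cxvg jhmsu spjcd apqn
Hunk 2: at line 1 remove [etwd,dmic] add [kaqds,wvny] -> 8 lines: grso edy kaqds wvny cxvg jhmsu spjcd apqn
Hunk 3: at line 4 remove [jhmsu] add [mqlfp,pvc,mbpd] -> 10 lines: grso edy kaqds wvny cxvg mqlfp pvc mbpd spjcd apqn
Hunk 4: at line 4 remove [mqlfp,pvc] add [myoni,yswxm,qcf] -> 11 lines: grso edy kaqds wvny cxvg myoni yswxm qcf mbpd spjcd apqn
Hunk 5: at line 4 remove [cxvg] add [gkxuc,oyvt,dhg] -> 13 lines: grso edy kaqds wvny gkxuc oyvt dhg myoni yswxm qcf mbpd spjcd apqn
Hunk 6: at line 5 remove [dhg] add [lnsj,nmx,gerpn] -> 15 lines: grso edy kaqds wvny gkxuc oyvt lnsj nmx gerpn myoni yswxm qcf mbpd spjcd apqn
Hunk 7: at line 7 remove [gerpn] add [iiv,ymp] -> 16 lines: grso edy kaqds wvny gkxuc oyvt lnsj nmx iiv ymp myoni yswxm qcf mbpd spjcd apqn
Final line count: 16

Answer: 16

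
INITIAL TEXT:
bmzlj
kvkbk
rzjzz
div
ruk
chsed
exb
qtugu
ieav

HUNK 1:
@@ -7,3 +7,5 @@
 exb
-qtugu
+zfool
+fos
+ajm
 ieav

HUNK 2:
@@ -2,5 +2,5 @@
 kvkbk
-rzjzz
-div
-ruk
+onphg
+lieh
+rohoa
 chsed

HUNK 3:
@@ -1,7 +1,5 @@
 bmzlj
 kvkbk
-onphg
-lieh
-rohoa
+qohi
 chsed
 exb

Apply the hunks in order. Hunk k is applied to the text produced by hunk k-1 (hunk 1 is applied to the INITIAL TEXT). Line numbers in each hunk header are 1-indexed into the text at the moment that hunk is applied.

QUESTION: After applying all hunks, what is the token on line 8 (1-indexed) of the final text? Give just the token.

Answer: ajm

Derivation:
Hunk 1: at line 7 remove [qtugu] add [zfool,fos,ajm] -> 11 lines: bmzlj kvkbk rzjzz div ruk chsed exb zfool fos ajm ieav
Hunk 2: at line 2 remove [rzjzz,div,ruk] add [onphg,lieh,rohoa] -> 11 lines: bmzlj kvkbk onphg lieh rohoa chsed exb zfool fos ajm ieav
Hunk 3: at line 1 remove [onphg,lieh,rohoa] add [qohi] -> 9 lines: bmzlj kvkbk qohi chsed exb zfool fos ajm ieav
Final line 8: ajm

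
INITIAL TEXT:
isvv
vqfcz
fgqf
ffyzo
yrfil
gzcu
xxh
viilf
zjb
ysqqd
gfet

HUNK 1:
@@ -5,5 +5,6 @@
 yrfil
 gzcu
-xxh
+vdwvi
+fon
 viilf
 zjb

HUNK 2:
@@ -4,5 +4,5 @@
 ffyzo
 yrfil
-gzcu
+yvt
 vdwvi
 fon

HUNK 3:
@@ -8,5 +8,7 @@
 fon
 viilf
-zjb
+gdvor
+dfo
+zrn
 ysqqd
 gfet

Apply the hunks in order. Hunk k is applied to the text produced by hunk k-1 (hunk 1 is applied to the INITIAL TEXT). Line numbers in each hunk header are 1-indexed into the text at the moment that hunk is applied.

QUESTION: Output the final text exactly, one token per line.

Hunk 1: at line 5 remove [xxh] add [vdwvi,fon] -> 12 lines: isvv vqfcz fgqf ffyzo yrfil gzcu vdwvi fon viilf zjb ysqqd gfet
Hunk 2: at line 4 remove [gzcu] add [yvt] -> 12 lines: isvv vqfcz fgqf ffyzo yrfil yvt vdwvi fon viilf zjb ysqqd gfet
Hunk 3: at line 8 remove [zjb] add [gdvor,dfo,zrn] -> 14 lines: isvv vqfcz fgqf ffyzo yrfil yvt vdwvi fon viilf gdvor dfo zrn ysqqd gfet

Answer: isvv
vqfcz
fgqf
ffyzo
yrfil
yvt
vdwvi
fon
viilf
gdvor
dfo
zrn
ysqqd
gfet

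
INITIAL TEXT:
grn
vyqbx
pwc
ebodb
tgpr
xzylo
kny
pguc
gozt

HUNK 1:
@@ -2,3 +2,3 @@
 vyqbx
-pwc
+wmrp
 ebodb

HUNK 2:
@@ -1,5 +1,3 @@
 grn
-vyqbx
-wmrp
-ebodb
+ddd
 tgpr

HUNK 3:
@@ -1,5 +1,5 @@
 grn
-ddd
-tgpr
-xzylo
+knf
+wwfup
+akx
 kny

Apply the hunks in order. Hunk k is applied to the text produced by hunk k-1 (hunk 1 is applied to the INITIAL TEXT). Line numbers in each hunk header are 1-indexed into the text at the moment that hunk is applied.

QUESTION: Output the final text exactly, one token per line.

Hunk 1: at line 2 remove [pwc] add [wmrp] -> 9 lines: grn vyqbx wmrp ebodb tgpr xzylo kny pguc gozt
Hunk 2: at line 1 remove [vyqbx,wmrp,ebodb] add [ddd] -> 7 lines: grn ddd tgpr xzylo kny pguc gozt
Hunk 3: at line 1 remove [ddd,tgpr,xzylo] add [knf,wwfup,akx] -> 7 lines: grn knf wwfup akx kny pguc gozt

Answer: grn
knf
wwfup
akx
kny
pguc
gozt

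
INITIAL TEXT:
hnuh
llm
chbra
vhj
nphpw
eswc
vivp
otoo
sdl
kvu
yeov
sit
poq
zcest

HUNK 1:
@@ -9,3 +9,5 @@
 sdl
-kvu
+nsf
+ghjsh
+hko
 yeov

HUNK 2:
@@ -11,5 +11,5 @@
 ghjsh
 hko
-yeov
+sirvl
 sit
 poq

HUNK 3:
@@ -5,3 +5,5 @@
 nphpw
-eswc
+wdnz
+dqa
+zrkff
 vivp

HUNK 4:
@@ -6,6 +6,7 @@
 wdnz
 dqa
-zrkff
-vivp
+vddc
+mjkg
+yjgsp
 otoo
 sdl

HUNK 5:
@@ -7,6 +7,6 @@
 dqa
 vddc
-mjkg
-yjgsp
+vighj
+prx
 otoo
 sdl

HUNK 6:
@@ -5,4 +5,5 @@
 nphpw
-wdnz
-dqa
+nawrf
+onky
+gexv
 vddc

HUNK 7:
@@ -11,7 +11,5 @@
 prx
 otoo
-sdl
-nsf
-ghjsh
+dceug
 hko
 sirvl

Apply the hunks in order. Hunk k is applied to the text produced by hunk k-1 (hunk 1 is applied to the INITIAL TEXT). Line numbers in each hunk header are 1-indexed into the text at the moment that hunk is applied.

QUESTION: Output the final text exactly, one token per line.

Answer: hnuh
llm
chbra
vhj
nphpw
nawrf
onky
gexv
vddc
vighj
prx
otoo
dceug
hko
sirvl
sit
poq
zcest

Derivation:
Hunk 1: at line 9 remove [kvu] add [nsf,ghjsh,hko] -> 16 lines: hnuh llm chbra vhj nphpw eswc vivp otoo sdl nsf ghjsh hko yeov sit poq zcest
Hunk 2: at line 11 remove [yeov] add [sirvl] -> 16 lines: hnuh llm chbra vhj nphpw eswc vivp otoo sdl nsf ghjsh hko sirvl sit poq zcest
Hunk 3: at line 5 remove [eswc] add [wdnz,dqa,zrkff] -> 18 lines: hnuh llm chbra vhj nphpw wdnz dqa zrkff vivp otoo sdl nsf ghjsh hko sirvl sit poq zcest
Hunk 4: at line 6 remove [zrkff,vivp] add [vddc,mjkg,yjgsp] -> 19 lines: hnuh llm chbra vhj nphpw wdnz dqa vddc mjkg yjgsp otoo sdl nsf ghjsh hko sirvl sit poq zcest
Hunk 5: at line 7 remove [mjkg,yjgsp] add [vighj,prx] -> 19 lines: hnuh llm chbra vhj nphpw wdnz dqa vddc vighj prx otoo sdl nsf ghjsh hko sirvl sit poq zcest
Hunk 6: at line 5 remove [wdnz,dqa] add [nawrf,onky,gexv] -> 20 lines: hnuh llm chbra vhj nphpw nawrf onky gexv vddc vighj prx otoo sdl nsf ghjsh hko sirvl sit poq zcest
Hunk 7: at line 11 remove [sdl,nsf,ghjsh] add [dceug] -> 18 lines: hnuh llm chbra vhj nphpw nawrf onky gexv vddc vighj prx otoo dceug hko sirvl sit poq zcest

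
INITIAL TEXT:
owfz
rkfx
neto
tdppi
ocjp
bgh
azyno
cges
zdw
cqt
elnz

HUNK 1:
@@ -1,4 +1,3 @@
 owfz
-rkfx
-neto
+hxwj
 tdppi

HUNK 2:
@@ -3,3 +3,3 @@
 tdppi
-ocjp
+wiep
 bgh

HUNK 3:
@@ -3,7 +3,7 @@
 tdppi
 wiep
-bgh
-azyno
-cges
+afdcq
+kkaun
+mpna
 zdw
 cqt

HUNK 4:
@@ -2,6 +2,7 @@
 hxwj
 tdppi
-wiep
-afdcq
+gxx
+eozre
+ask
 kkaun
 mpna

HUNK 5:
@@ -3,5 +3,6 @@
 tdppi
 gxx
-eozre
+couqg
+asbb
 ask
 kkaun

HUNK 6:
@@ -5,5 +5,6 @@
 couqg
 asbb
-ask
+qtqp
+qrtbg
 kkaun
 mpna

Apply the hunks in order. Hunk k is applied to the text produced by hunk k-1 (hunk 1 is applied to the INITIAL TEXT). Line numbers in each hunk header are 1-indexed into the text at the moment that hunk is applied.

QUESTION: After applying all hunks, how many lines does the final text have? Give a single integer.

Hunk 1: at line 1 remove [rkfx,neto] add [hxwj] -> 10 lines: owfz hxwj tdppi ocjp bgh azyno cges zdw cqt elnz
Hunk 2: at line 3 remove [ocjp] add [wiep] -> 10 lines: owfz hxwj tdppi wiep bgh azyno cges zdw cqt elnz
Hunk 3: at line 3 remove [bgh,azyno,cges] add [afdcq,kkaun,mpna] -> 10 lines: owfz hxwj tdppi wiep afdcq kkaun mpna zdw cqt elnz
Hunk 4: at line 2 remove [wiep,afdcq] add [gxx,eozre,ask] -> 11 lines: owfz hxwj tdppi gxx eozre ask kkaun mpna zdw cqt elnz
Hunk 5: at line 3 remove [eozre] add [couqg,asbb] -> 12 lines: owfz hxwj tdppi gxx couqg asbb ask kkaun mpna zdw cqt elnz
Hunk 6: at line 5 remove [ask] add [qtqp,qrtbg] -> 13 lines: owfz hxwj tdppi gxx couqg asbb qtqp qrtbg kkaun mpna zdw cqt elnz
Final line count: 13

Answer: 13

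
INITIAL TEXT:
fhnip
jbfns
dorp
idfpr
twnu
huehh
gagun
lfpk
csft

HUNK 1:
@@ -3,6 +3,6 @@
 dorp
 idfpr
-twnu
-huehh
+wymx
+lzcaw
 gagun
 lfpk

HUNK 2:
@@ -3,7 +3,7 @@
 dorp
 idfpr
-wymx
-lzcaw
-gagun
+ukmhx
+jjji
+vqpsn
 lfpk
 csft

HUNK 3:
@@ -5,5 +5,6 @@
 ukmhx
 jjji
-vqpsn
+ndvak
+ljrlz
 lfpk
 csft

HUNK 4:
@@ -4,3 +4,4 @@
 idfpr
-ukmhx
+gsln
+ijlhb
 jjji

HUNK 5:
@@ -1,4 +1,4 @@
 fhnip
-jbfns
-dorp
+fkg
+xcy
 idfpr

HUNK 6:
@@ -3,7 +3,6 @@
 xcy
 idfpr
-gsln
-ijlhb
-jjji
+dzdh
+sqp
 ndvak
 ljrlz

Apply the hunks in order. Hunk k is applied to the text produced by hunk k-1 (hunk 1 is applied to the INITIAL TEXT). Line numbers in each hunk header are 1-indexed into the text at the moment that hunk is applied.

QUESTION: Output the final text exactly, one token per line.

Answer: fhnip
fkg
xcy
idfpr
dzdh
sqp
ndvak
ljrlz
lfpk
csft

Derivation:
Hunk 1: at line 3 remove [twnu,huehh] add [wymx,lzcaw] -> 9 lines: fhnip jbfns dorp idfpr wymx lzcaw gagun lfpk csft
Hunk 2: at line 3 remove [wymx,lzcaw,gagun] add [ukmhx,jjji,vqpsn] -> 9 lines: fhnip jbfns dorp idfpr ukmhx jjji vqpsn lfpk csft
Hunk 3: at line 5 remove [vqpsn] add [ndvak,ljrlz] -> 10 lines: fhnip jbfns dorp idfpr ukmhx jjji ndvak ljrlz lfpk csft
Hunk 4: at line 4 remove [ukmhx] add [gsln,ijlhb] -> 11 lines: fhnip jbfns dorp idfpr gsln ijlhb jjji ndvak ljrlz lfpk csft
Hunk 5: at line 1 remove [jbfns,dorp] add [fkg,xcy] -> 11 lines: fhnip fkg xcy idfpr gsln ijlhb jjji ndvak ljrlz lfpk csft
Hunk 6: at line 3 remove [gsln,ijlhb,jjji] add [dzdh,sqp] -> 10 lines: fhnip fkg xcy idfpr dzdh sqp ndvak ljrlz lfpk csft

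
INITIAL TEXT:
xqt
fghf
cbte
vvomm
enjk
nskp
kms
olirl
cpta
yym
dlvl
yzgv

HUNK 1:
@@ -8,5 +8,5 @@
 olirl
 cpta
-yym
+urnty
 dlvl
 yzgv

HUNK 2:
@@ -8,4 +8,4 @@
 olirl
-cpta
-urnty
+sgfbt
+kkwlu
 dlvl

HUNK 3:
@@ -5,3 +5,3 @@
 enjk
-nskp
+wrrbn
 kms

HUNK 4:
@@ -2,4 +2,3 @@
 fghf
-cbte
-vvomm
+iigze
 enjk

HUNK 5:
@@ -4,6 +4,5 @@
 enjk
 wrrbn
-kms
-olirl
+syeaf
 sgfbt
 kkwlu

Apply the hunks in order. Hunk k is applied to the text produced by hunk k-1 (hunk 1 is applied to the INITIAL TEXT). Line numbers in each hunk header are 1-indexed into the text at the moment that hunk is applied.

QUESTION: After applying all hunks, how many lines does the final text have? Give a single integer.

Answer: 10

Derivation:
Hunk 1: at line 8 remove [yym] add [urnty] -> 12 lines: xqt fghf cbte vvomm enjk nskp kms olirl cpta urnty dlvl yzgv
Hunk 2: at line 8 remove [cpta,urnty] add [sgfbt,kkwlu] -> 12 lines: xqt fghf cbte vvomm enjk nskp kms olirl sgfbt kkwlu dlvl yzgv
Hunk 3: at line 5 remove [nskp] add [wrrbn] -> 12 lines: xqt fghf cbte vvomm enjk wrrbn kms olirl sgfbt kkwlu dlvl yzgv
Hunk 4: at line 2 remove [cbte,vvomm] add [iigze] -> 11 lines: xqt fghf iigze enjk wrrbn kms olirl sgfbt kkwlu dlvl yzgv
Hunk 5: at line 4 remove [kms,olirl] add [syeaf] -> 10 lines: xqt fghf iigze enjk wrrbn syeaf sgfbt kkwlu dlvl yzgv
Final line count: 10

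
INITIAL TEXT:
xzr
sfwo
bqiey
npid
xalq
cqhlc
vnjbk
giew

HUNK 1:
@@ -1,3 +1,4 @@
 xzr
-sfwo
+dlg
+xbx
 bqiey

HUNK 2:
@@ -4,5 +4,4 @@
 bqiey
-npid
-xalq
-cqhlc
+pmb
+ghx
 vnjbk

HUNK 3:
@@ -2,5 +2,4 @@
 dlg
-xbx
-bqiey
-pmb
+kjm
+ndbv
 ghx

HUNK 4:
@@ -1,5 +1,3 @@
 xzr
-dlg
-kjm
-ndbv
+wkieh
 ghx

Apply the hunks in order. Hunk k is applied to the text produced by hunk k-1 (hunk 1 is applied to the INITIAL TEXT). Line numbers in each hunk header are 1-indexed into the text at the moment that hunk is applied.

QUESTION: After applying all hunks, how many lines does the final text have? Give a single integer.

Answer: 5

Derivation:
Hunk 1: at line 1 remove [sfwo] add [dlg,xbx] -> 9 lines: xzr dlg xbx bqiey npid xalq cqhlc vnjbk giew
Hunk 2: at line 4 remove [npid,xalq,cqhlc] add [pmb,ghx] -> 8 lines: xzr dlg xbx bqiey pmb ghx vnjbk giew
Hunk 3: at line 2 remove [xbx,bqiey,pmb] add [kjm,ndbv] -> 7 lines: xzr dlg kjm ndbv ghx vnjbk giew
Hunk 4: at line 1 remove [dlg,kjm,ndbv] add [wkieh] -> 5 lines: xzr wkieh ghx vnjbk giew
Final line count: 5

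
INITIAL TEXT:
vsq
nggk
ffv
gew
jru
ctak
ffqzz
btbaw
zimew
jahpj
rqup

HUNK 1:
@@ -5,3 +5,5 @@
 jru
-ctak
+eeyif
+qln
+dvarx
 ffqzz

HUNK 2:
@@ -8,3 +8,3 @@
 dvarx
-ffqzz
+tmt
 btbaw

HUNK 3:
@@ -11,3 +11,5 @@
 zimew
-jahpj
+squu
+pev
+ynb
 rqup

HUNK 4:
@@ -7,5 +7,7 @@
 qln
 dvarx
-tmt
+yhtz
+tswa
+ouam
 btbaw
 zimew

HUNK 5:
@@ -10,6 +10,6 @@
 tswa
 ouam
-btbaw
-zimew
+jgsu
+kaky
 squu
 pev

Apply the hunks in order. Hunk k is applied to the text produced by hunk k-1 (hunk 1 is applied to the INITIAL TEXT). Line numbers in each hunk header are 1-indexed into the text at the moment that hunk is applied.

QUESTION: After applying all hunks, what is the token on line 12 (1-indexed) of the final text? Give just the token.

Hunk 1: at line 5 remove [ctak] add [eeyif,qln,dvarx] -> 13 lines: vsq nggk ffv gew jru eeyif qln dvarx ffqzz btbaw zimew jahpj rqup
Hunk 2: at line 8 remove [ffqzz] add [tmt] -> 13 lines: vsq nggk ffv gew jru eeyif qln dvarx tmt btbaw zimew jahpj rqup
Hunk 3: at line 11 remove [jahpj] add [squu,pev,ynb] -> 15 lines: vsq nggk ffv gew jru eeyif qln dvarx tmt btbaw zimew squu pev ynb rqup
Hunk 4: at line 7 remove [tmt] add [yhtz,tswa,ouam] -> 17 lines: vsq nggk ffv gew jru eeyif qln dvarx yhtz tswa ouam btbaw zimew squu pev ynb rqup
Hunk 5: at line 10 remove [btbaw,zimew] add [jgsu,kaky] -> 17 lines: vsq nggk ffv gew jru eeyif qln dvarx yhtz tswa ouam jgsu kaky squu pev ynb rqup
Final line 12: jgsu

Answer: jgsu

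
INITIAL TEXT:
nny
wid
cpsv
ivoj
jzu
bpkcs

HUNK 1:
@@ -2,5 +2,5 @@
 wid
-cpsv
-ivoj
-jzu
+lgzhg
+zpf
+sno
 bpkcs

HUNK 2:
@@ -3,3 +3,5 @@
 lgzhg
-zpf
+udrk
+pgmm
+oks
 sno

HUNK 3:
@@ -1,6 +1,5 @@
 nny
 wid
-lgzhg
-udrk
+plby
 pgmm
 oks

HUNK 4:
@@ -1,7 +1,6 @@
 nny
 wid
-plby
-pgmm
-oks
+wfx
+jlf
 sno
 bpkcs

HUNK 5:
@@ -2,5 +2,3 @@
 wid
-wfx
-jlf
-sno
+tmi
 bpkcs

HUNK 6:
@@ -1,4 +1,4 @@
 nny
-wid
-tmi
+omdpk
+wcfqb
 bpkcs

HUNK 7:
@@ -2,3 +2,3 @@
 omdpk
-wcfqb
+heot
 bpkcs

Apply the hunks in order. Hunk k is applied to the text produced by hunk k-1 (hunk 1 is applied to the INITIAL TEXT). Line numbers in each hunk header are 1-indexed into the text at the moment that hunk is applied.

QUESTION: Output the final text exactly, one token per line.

Hunk 1: at line 2 remove [cpsv,ivoj,jzu] add [lgzhg,zpf,sno] -> 6 lines: nny wid lgzhg zpf sno bpkcs
Hunk 2: at line 3 remove [zpf] add [udrk,pgmm,oks] -> 8 lines: nny wid lgzhg udrk pgmm oks sno bpkcs
Hunk 3: at line 1 remove [lgzhg,udrk] add [plby] -> 7 lines: nny wid plby pgmm oks sno bpkcs
Hunk 4: at line 1 remove [plby,pgmm,oks] add [wfx,jlf] -> 6 lines: nny wid wfx jlf sno bpkcs
Hunk 5: at line 2 remove [wfx,jlf,sno] add [tmi] -> 4 lines: nny wid tmi bpkcs
Hunk 6: at line 1 remove [wid,tmi] add [omdpk,wcfqb] -> 4 lines: nny omdpk wcfqb bpkcs
Hunk 7: at line 2 remove [wcfqb] add [heot] -> 4 lines: nny omdpk heot bpkcs

Answer: nny
omdpk
heot
bpkcs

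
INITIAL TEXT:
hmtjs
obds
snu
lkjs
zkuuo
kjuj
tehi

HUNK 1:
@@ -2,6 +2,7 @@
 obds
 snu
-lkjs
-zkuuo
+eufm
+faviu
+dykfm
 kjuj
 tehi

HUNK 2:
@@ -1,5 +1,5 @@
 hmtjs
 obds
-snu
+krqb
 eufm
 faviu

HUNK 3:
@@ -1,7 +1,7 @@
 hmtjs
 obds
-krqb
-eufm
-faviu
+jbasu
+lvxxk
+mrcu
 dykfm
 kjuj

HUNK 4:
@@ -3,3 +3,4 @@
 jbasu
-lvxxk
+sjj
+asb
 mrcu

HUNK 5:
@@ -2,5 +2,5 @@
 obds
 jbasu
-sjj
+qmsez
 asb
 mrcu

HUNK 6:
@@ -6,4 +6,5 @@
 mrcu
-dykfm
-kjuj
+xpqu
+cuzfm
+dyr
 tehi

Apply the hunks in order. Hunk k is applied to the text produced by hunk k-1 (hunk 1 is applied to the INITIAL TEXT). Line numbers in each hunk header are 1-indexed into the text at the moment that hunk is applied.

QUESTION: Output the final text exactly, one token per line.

Hunk 1: at line 2 remove [lkjs,zkuuo] add [eufm,faviu,dykfm] -> 8 lines: hmtjs obds snu eufm faviu dykfm kjuj tehi
Hunk 2: at line 1 remove [snu] add [krqb] -> 8 lines: hmtjs obds krqb eufm faviu dykfm kjuj tehi
Hunk 3: at line 1 remove [krqb,eufm,faviu] add [jbasu,lvxxk,mrcu] -> 8 lines: hmtjs obds jbasu lvxxk mrcu dykfm kjuj tehi
Hunk 4: at line 3 remove [lvxxk] add [sjj,asb] -> 9 lines: hmtjs obds jbasu sjj asb mrcu dykfm kjuj tehi
Hunk 5: at line 2 remove [sjj] add [qmsez] -> 9 lines: hmtjs obds jbasu qmsez asb mrcu dykfm kjuj tehi
Hunk 6: at line 6 remove [dykfm,kjuj] add [xpqu,cuzfm,dyr] -> 10 lines: hmtjs obds jbasu qmsez asb mrcu xpqu cuzfm dyr tehi

Answer: hmtjs
obds
jbasu
qmsez
asb
mrcu
xpqu
cuzfm
dyr
tehi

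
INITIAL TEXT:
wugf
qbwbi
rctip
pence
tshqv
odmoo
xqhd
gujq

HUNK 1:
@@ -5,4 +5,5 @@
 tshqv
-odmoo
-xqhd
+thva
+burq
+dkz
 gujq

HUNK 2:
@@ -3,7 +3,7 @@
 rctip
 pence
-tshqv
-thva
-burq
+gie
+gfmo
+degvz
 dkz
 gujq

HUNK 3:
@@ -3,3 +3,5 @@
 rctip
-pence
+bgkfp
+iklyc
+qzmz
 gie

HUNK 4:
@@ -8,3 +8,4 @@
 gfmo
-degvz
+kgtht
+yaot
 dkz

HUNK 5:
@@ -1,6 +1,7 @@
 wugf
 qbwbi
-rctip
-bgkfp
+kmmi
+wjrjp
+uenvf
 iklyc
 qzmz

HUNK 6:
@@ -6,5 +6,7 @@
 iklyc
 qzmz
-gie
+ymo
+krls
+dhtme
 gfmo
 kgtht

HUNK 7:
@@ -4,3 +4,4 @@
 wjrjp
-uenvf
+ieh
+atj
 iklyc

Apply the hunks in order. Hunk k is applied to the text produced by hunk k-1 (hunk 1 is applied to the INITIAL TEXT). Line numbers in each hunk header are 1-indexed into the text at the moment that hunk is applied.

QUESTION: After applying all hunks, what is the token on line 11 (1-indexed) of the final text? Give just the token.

Hunk 1: at line 5 remove [odmoo,xqhd] add [thva,burq,dkz] -> 9 lines: wugf qbwbi rctip pence tshqv thva burq dkz gujq
Hunk 2: at line 3 remove [tshqv,thva,burq] add [gie,gfmo,degvz] -> 9 lines: wugf qbwbi rctip pence gie gfmo degvz dkz gujq
Hunk 3: at line 3 remove [pence] add [bgkfp,iklyc,qzmz] -> 11 lines: wugf qbwbi rctip bgkfp iklyc qzmz gie gfmo degvz dkz gujq
Hunk 4: at line 8 remove [degvz] add [kgtht,yaot] -> 12 lines: wugf qbwbi rctip bgkfp iklyc qzmz gie gfmo kgtht yaot dkz gujq
Hunk 5: at line 1 remove [rctip,bgkfp] add [kmmi,wjrjp,uenvf] -> 13 lines: wugf qbwbi kmmi wjrjp uenvf iklyc qzmz gie gfmo kgtht yaot dkz gujq
Hunk 6: at line 6 remove [gie] add [ymo,krls,dhtme] -> 15 lines: wugf qbwbi kmmi wjrjp uenvf iklyc qzmz ymo krls dhtme gfmo kgtht yaot dkz gujq
Hunk 7: at line 4 remove [uenvf] add [ieh,atj] -> 16 lines: wugf qbwbi kmmi wjrjp ieh atj iklyc qzmz ymo krls dhtme gfmo kgtht yaot dkz gujq
Final line 11: dhtme

Answer: dhtme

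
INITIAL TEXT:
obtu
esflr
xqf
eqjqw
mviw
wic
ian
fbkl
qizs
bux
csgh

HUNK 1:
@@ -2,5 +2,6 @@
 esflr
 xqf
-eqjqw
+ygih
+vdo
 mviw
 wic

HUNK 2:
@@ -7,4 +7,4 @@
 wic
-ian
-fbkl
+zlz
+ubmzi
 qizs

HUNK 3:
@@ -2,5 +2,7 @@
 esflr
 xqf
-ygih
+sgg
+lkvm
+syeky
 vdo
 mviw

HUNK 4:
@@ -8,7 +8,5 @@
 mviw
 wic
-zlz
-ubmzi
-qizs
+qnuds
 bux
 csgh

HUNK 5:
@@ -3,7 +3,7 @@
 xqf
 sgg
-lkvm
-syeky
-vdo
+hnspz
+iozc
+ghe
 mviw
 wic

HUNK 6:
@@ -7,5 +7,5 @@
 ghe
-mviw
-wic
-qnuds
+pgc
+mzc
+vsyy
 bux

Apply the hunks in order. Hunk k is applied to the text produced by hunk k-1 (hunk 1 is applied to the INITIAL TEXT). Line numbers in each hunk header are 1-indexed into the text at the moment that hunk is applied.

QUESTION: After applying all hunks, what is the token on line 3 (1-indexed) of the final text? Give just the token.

Answer: xqf

Derivation:
Hunk 1: at line 2 remove [eqjqw] add [ygih,vdo] -> 12 lines: obtu esflr xqf ygih vdo mviw wic ian fbkl qizs bux csgh
Hunk 2: at line 7 remove [ian,fbkl] add [zlz,ubmzi] -> 12 lines: obtu esflr xqf ygih vdo mviw wic zlz ubmzi qizs bux csgh
Hunk 3: at line 2 remove [ygih] add [sgg,lkvm,syeky] -> 14 lines: obtu esflr xqf sgg lkvm syeky vdo mviw wic zlz ubmzi qizs bux csgh
Hunk 4: at line 8 remove [zlz,ubmzi,qizs] add [qnuds] -> 12 lines: obtu esflr xqf sgg lkvm syeky vdo mviw wic qnuds bux csgh
Hunk 5: at line 3 remove [lkvm,syeky,vdo] add [hnspz,iozc,ghe] -> 12 lines: obtu esflr xqf sgg hnspz iozc ghe mviw wic qnuds bux csgh
Hunk 6: at line 7 remove [mviw,wic,qnuds] add [pgc,mzc,vsyy] -> 12 lines: obtu esflr xqf sgg hnspz iozc ghe pgc mzc vsyy bux csgh
Final line 3: xqf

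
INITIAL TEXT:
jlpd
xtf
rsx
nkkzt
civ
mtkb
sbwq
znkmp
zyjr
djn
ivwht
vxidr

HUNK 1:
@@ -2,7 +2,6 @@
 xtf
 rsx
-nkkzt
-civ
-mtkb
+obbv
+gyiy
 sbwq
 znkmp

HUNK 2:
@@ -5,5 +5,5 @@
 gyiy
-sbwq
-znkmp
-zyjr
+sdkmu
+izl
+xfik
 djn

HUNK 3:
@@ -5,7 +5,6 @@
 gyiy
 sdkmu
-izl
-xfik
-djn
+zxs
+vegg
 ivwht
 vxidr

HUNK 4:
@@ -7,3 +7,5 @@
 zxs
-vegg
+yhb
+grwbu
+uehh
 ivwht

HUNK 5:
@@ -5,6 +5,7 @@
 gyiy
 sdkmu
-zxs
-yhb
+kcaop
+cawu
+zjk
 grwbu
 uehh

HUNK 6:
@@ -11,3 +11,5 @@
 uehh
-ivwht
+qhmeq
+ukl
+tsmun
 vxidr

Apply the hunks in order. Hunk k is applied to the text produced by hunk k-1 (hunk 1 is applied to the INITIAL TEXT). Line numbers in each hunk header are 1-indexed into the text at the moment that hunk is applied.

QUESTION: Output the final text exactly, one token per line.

Answer: jlpd
xtf
rsx
obbv
gyiy
sdkmu
kcaop
cawu
zjk
grwbu
uehh
qhmeq
ukl
tsmun
vxidr

Derivation:
Hunk 1: at line 2 remove [nkkzt,civ,mtkb] add [obbv,gyiy] -> 11 lines: jlpd xtf rsx obbv gyiy sbwq znkmp zyjr djn ivwht vxidr
Hunk 2: at line 5 remove [sbwq,znkmp,zyjr] add [sdkmu,izl,xfik] -> 11 lines: jlpd xtf rsx obbv gyiy sdkmu izl xfik djn ivwht vxidr
Hunk 3: at line 5 remove [izl,xfik,djn] add [zxs,vegg] -> 10 lines: jlpd xtf rsx obbv gyiy sdkmu zxs vegg ivwht vxidr
Hunk 4: at line 7 remove [vegg] add [yhb,grwbu,uehh] -> 12 lines: jlpd xtf rsx obbv gyiy sdkmu zxs yhb grwbu uehh ivwht vxidr
Hunk 5: at line 5 remove [zxs,yhb] add [kcaop,cawu,zjk] -> 13 lines: jlpd xtf rsx obbv gyiy sdkmu kcaop cawu zjk grwbu uehh ivwht vxidr
Hunk 6: at line 11 remove [ivwht] add [qhmeq,ukl,tsmun] -> 15 lines: jlpd xtf rsx obbv gyiy sdkmu kcaop cawu zjk grwbu uehh qhmeq ukl tsmun vxidr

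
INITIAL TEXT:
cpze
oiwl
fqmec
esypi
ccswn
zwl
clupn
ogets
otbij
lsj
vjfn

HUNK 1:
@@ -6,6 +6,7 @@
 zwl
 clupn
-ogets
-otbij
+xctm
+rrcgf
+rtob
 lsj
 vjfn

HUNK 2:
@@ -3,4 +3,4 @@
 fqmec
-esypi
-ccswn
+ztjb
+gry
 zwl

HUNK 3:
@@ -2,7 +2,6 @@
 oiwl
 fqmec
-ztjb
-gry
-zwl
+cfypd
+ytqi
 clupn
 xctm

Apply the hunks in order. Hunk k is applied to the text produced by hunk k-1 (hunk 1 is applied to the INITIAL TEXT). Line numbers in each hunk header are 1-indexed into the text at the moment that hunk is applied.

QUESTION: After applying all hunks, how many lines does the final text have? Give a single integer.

Hunk 1: at line 6 remove [ogets,otbij] add [xctm,rrcgf,rtob] -> 12 lines: cpze oiwl fqmec esypi ccswn zwl clupn xctm rrcgf rtob lsj vjfn
Hunk 2: at line 3 remove [esypi,ccswn] add [ztjb,gry] -> 12 lines: cpze oiwl fqmec ztjb gry zwl clupn xctm rrcgf rtob lsj vjfn
Hunk 3: at line 2 remove [ztjb,gry,zwl] add [cfypd,ytqi] -> 11 lines: cpze oiwl fqmec cfypd ytqi clupn xctm rrcgf rtob lsj vjfn
Final line count: 11

Answer: 11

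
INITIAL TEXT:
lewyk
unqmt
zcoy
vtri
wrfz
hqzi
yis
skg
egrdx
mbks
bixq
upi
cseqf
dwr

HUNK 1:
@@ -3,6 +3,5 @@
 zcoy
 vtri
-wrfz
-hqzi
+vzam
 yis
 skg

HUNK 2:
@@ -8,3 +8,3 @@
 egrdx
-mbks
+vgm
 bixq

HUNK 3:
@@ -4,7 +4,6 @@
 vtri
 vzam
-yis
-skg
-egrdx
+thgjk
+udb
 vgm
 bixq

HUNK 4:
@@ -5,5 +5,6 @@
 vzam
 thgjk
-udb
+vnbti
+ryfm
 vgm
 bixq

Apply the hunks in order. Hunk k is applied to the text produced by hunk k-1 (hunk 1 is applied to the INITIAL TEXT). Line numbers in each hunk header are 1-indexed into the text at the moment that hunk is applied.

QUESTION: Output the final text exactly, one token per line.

Hunk 1: at line 3 remove [wrfz,hqzi] add [vzam] -> 13 lines: lewyk unqmt zcoy vtri vzam yis skg egrdx mbks bixq upi cseqf dwr
Hunk 2: at line 8 remove [mbks] add [vgm] -> 13 lines: lewyk unqmt zcoy vtri vzam yis skg egrdx vgm bixq upi cseqf dwr
Hunk 3: at line 4 remove [yis,skg,egrdx] add [thgjk,udb] -> 12 lines: lewyk unqmt zcoy vtri vzam thgjk udb vgm bixq upi cseqf dwr
Hunk 4: at line 5 remove [udb] add [vnbti,ryfm] -> 13 lines: lewyk unqmt zcoy vtri vzam thgjk vnbti ryfm vgm bixq upi cseqf dwr

Answer: lewyk
unqmt
zcoy
vtri
vzam
thgjk
vnbti
ryfm
vgm
bixq
upi
cseqf
dwr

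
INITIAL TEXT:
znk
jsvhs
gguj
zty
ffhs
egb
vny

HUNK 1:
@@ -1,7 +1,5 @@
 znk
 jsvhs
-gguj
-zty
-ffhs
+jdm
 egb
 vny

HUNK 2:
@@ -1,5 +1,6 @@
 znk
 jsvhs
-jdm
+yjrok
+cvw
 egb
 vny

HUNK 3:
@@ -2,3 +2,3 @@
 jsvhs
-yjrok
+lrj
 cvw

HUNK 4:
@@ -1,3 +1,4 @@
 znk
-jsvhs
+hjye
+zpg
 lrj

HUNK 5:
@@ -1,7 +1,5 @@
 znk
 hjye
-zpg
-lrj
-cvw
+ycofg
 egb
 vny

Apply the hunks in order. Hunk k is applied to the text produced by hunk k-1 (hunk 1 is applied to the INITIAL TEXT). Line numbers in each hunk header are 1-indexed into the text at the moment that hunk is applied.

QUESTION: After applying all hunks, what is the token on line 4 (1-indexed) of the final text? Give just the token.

Hunk 1: at line 1 remove [gguj,zty,ffhs] add [jdm] -> 5 lines: znk jsvhs jdm egb vny
Hunk 2: at line 1 remove [jdm] add [yjrok,cvw] -> 6 lines: znk jsvhs yjrok cvw egb vny
Hunk 3: at line 2 remove [yjrok] add [lrj] -> 6 lines: znk jsvhs lrj cvw egb vny
Hunk 4: at line 1 remove [jsvhs] add [hjye,zpg] -> 7 lines: znk hjye zpg lrj cvw egb vny
Hunk 5: at line 1 remove [zpg,lrj,cvw] add [ycofg] -> 5 lines: znk hjye ycofg egb vny
Final line 4: egb

Answer: egb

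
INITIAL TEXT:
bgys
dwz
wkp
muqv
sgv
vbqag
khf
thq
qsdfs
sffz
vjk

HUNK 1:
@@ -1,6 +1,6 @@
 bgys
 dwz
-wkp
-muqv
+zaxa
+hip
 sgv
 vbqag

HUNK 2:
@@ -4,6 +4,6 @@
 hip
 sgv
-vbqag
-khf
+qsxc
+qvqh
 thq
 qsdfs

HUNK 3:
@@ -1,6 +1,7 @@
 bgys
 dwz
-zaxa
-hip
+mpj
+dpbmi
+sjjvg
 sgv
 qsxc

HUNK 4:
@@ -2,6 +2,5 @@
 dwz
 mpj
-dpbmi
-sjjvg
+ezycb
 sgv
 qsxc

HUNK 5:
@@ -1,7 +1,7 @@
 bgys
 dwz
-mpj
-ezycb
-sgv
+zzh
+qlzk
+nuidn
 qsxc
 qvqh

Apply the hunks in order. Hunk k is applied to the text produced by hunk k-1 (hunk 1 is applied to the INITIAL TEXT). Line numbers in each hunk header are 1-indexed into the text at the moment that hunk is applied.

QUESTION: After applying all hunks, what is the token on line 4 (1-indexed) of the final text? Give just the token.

Hunk 1: at line 1 remove [wkp,muqv] add [zaxa,hip] -> 11 lines: bgys dwz zaxa hip sgv vbqag khf thq qsdfs sffz vjk
Hunk 2: at line 4 remove [vbqag,khf] add [qsxc,qvqh] -> 11 lines: bgys dwz zaxa hip sgv qsxc qvqh thq qsdfs sffz vjk
Hunk 3: at line 1 remove [zaxa,hip] add [mpj,dpbmi,sjjvg] -> 12 lines: bgys dwz mpj dpbmi sjjvg sgv qsxc qvqh thq qsdfs sffz vjk
Hunk 4: at line 2 remove [dpbmi,sjjvg] add [ezycb] -> 11 lines: bgys dwz mpj ezycb sgv qsxc qvqh thq qsdfs sffz vjk
Hunk 5: at line 1 remove [mpj,ezycb,sgv] add [zzh,qlzk,nuidn] -> 11 lines: bgys dwz zzh qlzk nuidn qsxc qvqh thq qsdfs sffz vjk
Final line 4: qlzk

Answer: qlzk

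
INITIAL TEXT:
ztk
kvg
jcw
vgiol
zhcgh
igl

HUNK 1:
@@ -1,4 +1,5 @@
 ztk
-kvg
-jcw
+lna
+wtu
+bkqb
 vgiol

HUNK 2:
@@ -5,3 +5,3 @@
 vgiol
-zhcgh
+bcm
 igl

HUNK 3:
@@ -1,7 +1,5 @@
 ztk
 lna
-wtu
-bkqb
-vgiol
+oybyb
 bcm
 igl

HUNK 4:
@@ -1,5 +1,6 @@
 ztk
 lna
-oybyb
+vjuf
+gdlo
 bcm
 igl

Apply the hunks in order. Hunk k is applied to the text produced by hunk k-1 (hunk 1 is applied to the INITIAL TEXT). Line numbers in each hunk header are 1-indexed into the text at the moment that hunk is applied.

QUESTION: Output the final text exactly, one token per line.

Hunk 1: at line 1 remove [kvg,jcw] add [lna,wtu,bkqb] -> 7 lines: ztk lna wtu bkqb vgiol zhcgh igl
Hunk 2: at line 5 remove [zhcgh] add [bcm] -> 7 lines: ztk lna wtu bkqb vgiol bcm igl
Hunk 3: at line 1 remove [wtu,bkqb,vgiol] add [oybyb] -> 5 lines: ztk lna oybyb bcm igl
Hunk 4: at line 1 remove [oybyb] add [vjuf,gdlo] -> 6 lines: ztk lna vjuf gdlo bcm igl

Answer: ztk
lna
vjuf
gdlo
bcm
igl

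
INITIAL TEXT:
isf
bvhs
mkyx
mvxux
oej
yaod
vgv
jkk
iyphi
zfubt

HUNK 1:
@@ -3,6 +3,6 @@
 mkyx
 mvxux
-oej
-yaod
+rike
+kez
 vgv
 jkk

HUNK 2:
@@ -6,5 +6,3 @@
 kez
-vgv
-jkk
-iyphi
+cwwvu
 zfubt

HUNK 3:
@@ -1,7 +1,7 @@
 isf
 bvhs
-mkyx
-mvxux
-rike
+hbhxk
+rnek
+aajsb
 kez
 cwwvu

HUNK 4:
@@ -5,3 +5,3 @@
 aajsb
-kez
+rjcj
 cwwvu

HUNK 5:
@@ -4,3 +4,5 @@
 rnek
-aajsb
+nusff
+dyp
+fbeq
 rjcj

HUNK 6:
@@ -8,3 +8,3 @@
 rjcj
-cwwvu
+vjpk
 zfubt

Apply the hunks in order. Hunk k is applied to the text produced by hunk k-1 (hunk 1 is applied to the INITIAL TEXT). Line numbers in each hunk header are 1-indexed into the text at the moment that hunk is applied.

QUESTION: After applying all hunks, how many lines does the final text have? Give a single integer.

Answer: 10

Derivation:
Hunk 1: at line 3 remove [oej,yaod] add [rike,kez] -> 10 lines: isf bvhs mkyx mvxux rike kez vgv jkk iyphi zfubt
Hunk 2: at line 6 remove [vgv,jkk,iyphi] add [cwwvu] -> 8 lines: isf bvhs mkyx mvxux rike kez cwwvu zfubt
Hunk 3: at line 1 remove [mkyx,mvxux,rike] add [hbhxk,rnek,aajsb] -> 8 lines: isf bvhs hbhxk rnek aajsb kez cwwvu zfubt
Hunk 4: at line 5 remove [kez] add [rjcj] -> 8 lines: isf bvhs hbhxk rnek aajsb rjcj cwwvu zfubt
Hunk 5: at line 4 remove [aajsb] add [nusff,dyp,fbeq] -> 10 lines: isf bvhs hbhxk rnek nusff dyp fbeq rjcj cwwvu zfubt
Hunk 6: at line 8 remove [cwwvu] add [vjpk] -> 10 lines: isf bvhs hbhxk rnek nusff dyp fbeq rjcj vjpk zfubt
Final line count: 10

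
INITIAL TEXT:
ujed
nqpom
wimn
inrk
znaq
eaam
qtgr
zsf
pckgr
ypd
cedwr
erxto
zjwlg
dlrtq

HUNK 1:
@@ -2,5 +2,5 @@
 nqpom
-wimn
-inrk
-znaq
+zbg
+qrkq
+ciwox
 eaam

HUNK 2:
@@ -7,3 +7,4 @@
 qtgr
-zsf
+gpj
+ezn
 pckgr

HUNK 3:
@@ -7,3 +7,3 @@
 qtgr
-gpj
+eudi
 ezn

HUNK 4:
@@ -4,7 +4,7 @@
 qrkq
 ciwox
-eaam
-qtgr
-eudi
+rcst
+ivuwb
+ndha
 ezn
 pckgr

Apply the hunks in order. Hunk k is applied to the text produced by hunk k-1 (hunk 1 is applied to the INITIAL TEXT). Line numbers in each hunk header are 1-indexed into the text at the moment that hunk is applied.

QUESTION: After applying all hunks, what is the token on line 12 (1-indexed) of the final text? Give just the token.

Answer: cedwr

Derivation:
Hunk 1: at line 2 remove [wimn,inrk,znaq] add [zbg,qrkq,ciwox] -> 14 lines: ujed nqpom zbg qrkq ciwox eaam qtgr zsf pckgr ypd cedwr erxto zjwlg dlrtq
Hunk 2: at line 7 remove [zsf] add [gpj,ezn] -> 15 lines: ujed nqpom zbg qrkq ciwox eaam qtgr gpj ezn pckgr ypd cedwr erxto zjwlg dlrtq
Hunk 3: at line 7 remove [gpj] add [eudi] -> 15 lines: ujed nqpom zbg qrkq ciwox eaam qtgr eudi ezn pckgr ypd cedwr erxto zjwlg dlrtq
Hunk 4: at line 4 remove [eaam,qtgr,eudi] add [rcst,ivuwb,ndha] -> 15 lines: ujed nqpom zbg qrkq ciwox rcst ivuwb ndha ezn pckgr ypd cedwr erxto zjwlg dlrtq
Final line 12: cedwr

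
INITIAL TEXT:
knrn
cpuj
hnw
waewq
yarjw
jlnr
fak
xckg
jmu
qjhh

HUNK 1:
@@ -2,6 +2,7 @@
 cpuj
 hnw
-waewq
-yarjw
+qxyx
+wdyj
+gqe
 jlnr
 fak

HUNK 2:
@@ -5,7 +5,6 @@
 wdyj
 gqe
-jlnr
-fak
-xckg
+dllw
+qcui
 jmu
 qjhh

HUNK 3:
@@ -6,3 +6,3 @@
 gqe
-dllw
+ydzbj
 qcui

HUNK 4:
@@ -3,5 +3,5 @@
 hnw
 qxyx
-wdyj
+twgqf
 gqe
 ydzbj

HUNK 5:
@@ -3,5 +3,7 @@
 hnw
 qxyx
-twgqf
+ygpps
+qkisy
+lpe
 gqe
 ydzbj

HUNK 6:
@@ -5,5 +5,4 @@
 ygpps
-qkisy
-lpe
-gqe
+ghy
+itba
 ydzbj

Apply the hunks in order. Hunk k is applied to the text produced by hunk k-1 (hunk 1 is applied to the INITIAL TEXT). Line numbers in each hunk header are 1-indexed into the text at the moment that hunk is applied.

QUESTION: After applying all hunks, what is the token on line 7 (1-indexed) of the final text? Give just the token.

Answer: itba

Derivation:
Hunk 1: at line 2 remove [waewq,yarjw] add [qxyx,wdyj,gqe] -> 11 lines: knrn cpuj hnw qxyx wdyj gqe jlnr fak xckg jmu qjhh
Hunk 2: at line 5 remove [jlnr,fak,xckg] add [dllw,qcui] -> 10 lines: knrn cpuj hnw qxyx wdyj gqe dllw qcui jmu qjhh
Hunk 3: at line 6 remove [dllw] add [ydzbj] -> 10 lines: knrn cpuj hnw qxyx wdyj gqe ydzbj qcui jmu qjhh
Hunk 4: at line 3 remove [wdyj] add [twgqf] -> 10 lines: knrn cpuj hnw qxyx twgqf gqe ydzbj qcui jmu qjhh
Hunk 5: at line 3 remove [twgqf] add [ygpps,qkisy,lpe] -> 12 lines: knrn cpuj hnw qxyx ygpps qkisy lpe gqe ydzbj qcui jmu qjhh
Hunk 6: at line 5 remove [qkisy,lpe,gqe] add [ghy,itba] -> 11 lines: knrn cpuj hnw qxyx ygpps ghy itba ydzbj qcui jmu qjhh
Final line 7: itba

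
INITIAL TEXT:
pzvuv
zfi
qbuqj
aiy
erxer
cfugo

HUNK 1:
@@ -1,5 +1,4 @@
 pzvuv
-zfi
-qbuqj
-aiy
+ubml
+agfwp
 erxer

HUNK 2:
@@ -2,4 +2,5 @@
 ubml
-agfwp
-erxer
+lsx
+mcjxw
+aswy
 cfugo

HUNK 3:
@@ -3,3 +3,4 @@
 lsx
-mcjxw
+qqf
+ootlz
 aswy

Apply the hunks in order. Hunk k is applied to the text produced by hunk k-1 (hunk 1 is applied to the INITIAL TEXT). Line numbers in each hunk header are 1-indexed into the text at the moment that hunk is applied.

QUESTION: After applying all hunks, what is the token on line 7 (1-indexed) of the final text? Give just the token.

Hunk 1: at line 1 remove [zfi,qbuqj,aiy] add [ubml,agfwp] -> 5 lines: pzvuv ubml agfwp erxer cfugo
Hunk 2: at line 2 remove [agfwp,erxer] add [lsx,mcjxw,aswy] -> 6 lines: pzvuv ubml lsx mcjxw aswy cfugo
Hunk 3: at line 3 remove [mcjxw] add [qqf,ootlz] -> 7 lines: pzvuv ubml lsx qqf ootlz aswy cfugo
Final line 7: cfugo

Answer: cfugo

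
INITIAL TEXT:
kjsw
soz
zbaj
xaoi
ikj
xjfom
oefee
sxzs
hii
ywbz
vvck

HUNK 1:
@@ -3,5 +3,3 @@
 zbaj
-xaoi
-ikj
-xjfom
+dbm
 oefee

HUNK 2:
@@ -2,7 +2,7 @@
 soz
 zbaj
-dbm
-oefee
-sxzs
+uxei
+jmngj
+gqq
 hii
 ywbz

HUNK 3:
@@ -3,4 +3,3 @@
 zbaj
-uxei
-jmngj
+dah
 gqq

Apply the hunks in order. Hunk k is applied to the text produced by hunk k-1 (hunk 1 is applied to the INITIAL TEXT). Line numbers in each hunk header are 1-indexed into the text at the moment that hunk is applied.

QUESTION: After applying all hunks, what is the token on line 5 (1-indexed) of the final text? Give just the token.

Answer: gqq

Derivation:
Hunk 1: at line 3 remove [xaoi,ikj,xjfom] add [dbm] -> 9 lines: kjsw soz zbaj dbm oefee sxzs hii ywbz vvck
Hunk 2: at line 2 remove [dbm,oefee,sxzs] add [uxei,jmngj,gqq] -> 9 lines: kjsw soz zbaj uxei jmngj gqq hii ywbz vvck
Hunk 3: at line 3 remove [uxei,jmngj] add [dah] -> 8 lines: kjsw soz zbaj dah gqq hii ywbz vvck
Final line 5: gqq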